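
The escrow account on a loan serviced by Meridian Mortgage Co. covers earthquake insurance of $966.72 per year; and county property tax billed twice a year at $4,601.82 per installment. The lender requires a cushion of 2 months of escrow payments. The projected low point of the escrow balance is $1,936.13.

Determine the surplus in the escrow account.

$241.07

Earthquake insurance = $966.72 per year
County property tax = $4,601.82 × 2 = $9,203.64 per year
Yearly total = $10,170.36
Per month = $10,170.36 ÷ 12 = $847.53
Cushion = 2 × $847.53 = $1,695.06
Excess over cushion: $1,936.13 − $1,695.06 = $241.07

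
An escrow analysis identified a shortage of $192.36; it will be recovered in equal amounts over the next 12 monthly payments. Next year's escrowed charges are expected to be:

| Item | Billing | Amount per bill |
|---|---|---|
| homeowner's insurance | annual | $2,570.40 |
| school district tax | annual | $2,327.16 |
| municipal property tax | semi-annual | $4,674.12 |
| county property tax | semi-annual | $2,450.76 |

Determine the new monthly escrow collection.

$1,611.64

Homeowner's insurance — $2,570.40
School district tax — $2,327.16
Municipal property tax — $4,674.12 × 2 = $9,348.24
County property tax — $2,450.76 × 2 = $4,901.52
Yearly total = $2,570.40 + $2,327.16 + $9,348.24 + $4,901.52 = $19,147.32
Monthly = $19,147.32 / 12 = $1,595.61
Shortage spread = $192.36 ÷ 12 = $16.03/mo
Adjusted monthly = $1,595.61 + $16.03 = $1,611.64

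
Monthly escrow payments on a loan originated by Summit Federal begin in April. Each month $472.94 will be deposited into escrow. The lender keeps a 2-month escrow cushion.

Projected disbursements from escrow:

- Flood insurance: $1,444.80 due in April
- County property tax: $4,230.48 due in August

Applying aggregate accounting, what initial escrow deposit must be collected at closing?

Cushion = 2 × $472.94 = $945.88
Trial balance (start $0, +$472.94 each month, − disbursements):
  Apr: +$472.94 − $1,444.80 → -$971.86
  May: +$472.94 → -$498.92
  Jun: +$472.94 → -$25.98
  Jul: +$472.94 → $446.96
  Aug: +$472.94 − $4,230.48 → -$3,310.58
  Sep: +$472.94 → -$2,837.64
  Oct: +$472.94 → -$2,364.70
  Nov: +$472.94 → -$1,891.76
  Dec: +$472.94 → -$1,418.82
  Jan: +$472.94 → -$945.88
  Feb: +$472.94 → -$472.94
  Mar: +$472.94 → $0.00
Lowest trial balance = -$3,310.58 (Aug)
Initial deposit = cushion − low point = $945.88 − (-$3,310.58) = $4,256.46

$4,256.46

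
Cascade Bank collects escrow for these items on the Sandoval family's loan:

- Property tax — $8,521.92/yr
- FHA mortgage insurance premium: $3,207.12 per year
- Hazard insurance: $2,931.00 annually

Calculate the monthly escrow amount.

$1,221.67

Property tax — $8,521.92/yr
FHA mortgage insurance premium — $3,207.12/yr
Hazard insurance — $2,931.00/yr
Combined annual = $14,660.04
Monthly = $14,660.04 ÷ 12 = $1,221.67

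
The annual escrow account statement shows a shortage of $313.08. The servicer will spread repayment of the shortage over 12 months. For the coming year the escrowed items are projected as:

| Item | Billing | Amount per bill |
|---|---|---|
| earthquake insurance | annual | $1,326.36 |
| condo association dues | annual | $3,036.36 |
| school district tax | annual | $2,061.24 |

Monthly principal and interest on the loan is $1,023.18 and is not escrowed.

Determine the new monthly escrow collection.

Earthquake insurance: $1,326.36/yr
Condo association dues: $3,036.36/yr
School district tax: $2,061.24/yr
Total annual escrow = $6,423.96
Monthly = $6,423.96 ÷ 12 = $535.33
Monthly shortage recovery: $313.08 ÷ 12 = $26.09
Adjusted monthly = $535.33 + $26.09 = $561.42

$561.42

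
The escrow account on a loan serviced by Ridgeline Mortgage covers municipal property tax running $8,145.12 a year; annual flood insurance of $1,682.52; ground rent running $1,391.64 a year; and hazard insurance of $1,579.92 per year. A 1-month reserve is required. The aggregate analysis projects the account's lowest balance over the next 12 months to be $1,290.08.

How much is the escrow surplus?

Municipal property tax — $8,145.12/yr
Flood insurance — $1,682.52/yr
Ground rent — $1,391.64/yr
Hazard insurance — $1,579.92/yr
Total annual escrow = $8,145.12 + $1,682.52 + $1,391.64 + $1,579.92 = $12,799.20
Monthly = $12,799.20 / 12 = $1,066.60
Required reserve = 1 × $1,066.60 = $1,066.60
Excess over cushion: $1,290.08 − $1,066.60 = $223.48

$223.48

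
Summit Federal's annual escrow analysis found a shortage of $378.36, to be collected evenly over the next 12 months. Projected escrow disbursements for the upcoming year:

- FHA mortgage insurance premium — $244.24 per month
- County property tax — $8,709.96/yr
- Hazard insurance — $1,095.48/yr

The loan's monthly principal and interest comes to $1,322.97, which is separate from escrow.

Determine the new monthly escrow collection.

$1,092.89

FHA mortgage insurance premium — $244.24 × 12 = $2,930.88 per year
County property tax — $8,709.96 per year
Hazard insurance — $1,095.48 per year
Total annual escrow = $2,930.88 + $8,709.96 + $1,095.48 = $12,736.32
Per month = $12,736.32 ÷ 12 = $1,061.36
Monthly shortage recovery: $378.36 / 12 = $31.53
Adjusted monthly = $1,061.36 + $31.53 = $1,092.89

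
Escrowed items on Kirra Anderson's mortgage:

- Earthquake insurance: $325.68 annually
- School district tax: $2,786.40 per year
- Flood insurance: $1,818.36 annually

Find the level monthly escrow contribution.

Earthquake insurance = $325.68/yr
School district tax = $2,786.40/yr
Flood insurance = $1,818.36/yr
Annual escrow total = $325.68 + $2,786.40 + $1,818.36 = $4,930.44
Base monthly escrow = $4,930.44 / 12 = $410.87

$410.87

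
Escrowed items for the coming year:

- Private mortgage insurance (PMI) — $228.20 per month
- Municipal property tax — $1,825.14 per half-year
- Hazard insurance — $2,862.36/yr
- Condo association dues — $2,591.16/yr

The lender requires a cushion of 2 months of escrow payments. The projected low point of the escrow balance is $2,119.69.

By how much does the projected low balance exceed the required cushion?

Private mortgage insurance (PMI) — $228.20 × 12 = $2,738.40/yr
Municipal property tax — $1,825.14 × 2 = $3,650.28/yr
Hazard insurance — $2,862.36/yr
Condo association dues — $2,591.16/yr
Total annual escrow = $11,842.20
Base monthly escrow = $11,842.20 ÷ 12 = $986.85
Required cushion = 2 × $986.85 = $1,973.70
Excess over cushion: $2,119.69 − $1,973.70 = $145.99

$145.99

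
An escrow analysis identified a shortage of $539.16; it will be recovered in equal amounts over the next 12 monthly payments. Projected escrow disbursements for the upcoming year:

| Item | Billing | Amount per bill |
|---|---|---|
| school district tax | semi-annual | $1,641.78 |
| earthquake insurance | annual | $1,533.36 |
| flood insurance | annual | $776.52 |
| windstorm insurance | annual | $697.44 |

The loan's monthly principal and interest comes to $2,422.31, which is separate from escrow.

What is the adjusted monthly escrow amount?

School district tax — $1,641.78 × 2 = $3,283.56 per year
Earthquake insurance — $1,533.36 per year
Flood insurance — $776.52 per year
Windstorm insurance — $697.44 per year
Annual escrow total = $3,283.56 + $1,533.36 + $776.52 + $697.44 = $6,290.88
Per month = $6,290.88 ÷ 12 = $524.24
Shortage per month = $539.16 ÷ 12 = $44.93
New monthly escrow = $524.24 + $44.93 = $569.17

$569.17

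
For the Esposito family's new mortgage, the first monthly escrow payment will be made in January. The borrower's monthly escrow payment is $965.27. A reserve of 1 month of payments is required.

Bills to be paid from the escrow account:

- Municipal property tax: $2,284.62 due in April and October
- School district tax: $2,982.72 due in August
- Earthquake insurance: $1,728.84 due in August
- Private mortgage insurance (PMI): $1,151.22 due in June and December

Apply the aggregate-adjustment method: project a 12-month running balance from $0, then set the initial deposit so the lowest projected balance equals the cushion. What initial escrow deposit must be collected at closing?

Cushion = 1 × $965.27 = $965.27
Trial balance (start $0, +$965.27 each month, − disbursements):
  Jan: +$965.27 → $965.27
  Feb: +$965.27 → $1,930.54
  Mar: +$965.27 → $2,895.81
  Apr: +$965.27 − $2,284.62 → $1,576.46
  May: +$965.27 → $2,541.73
  Jun: +$965.27 − $1,151.22 → $2,355.78
  Jul: +$965.27 → $3,321.05
  Aug: +$965.27 − $4,711.56 → -$425.24
  Sep: +$965.27 → $540.03
  Oct: +$965.27 − $2,284.62 → -$779.32
  Nov: +$965.27 → $185.95
  Dec: +$965.27 − $1,151.22 → $0.00
Lowest trial balance = -$779.32 (Oct)
Initial deposit = cushion − low point = $965.27 − (-$779.32) = $1,744.59

$1,744.59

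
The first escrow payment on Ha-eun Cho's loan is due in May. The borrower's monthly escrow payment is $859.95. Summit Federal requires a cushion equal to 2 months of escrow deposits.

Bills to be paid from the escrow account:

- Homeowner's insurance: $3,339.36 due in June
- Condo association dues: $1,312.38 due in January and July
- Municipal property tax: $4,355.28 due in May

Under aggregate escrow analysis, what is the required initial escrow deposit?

$8,147.07

Cushion = 2 × $859.95 = $1,719.90
Trial balance (start $0, +$859.95 each month, − disbursements):
  May: +$859.95 − $4,355.28 → -$3,495.33
  Jun: +$859.95 − $3,339.36 → -$5,974.74
  Jul: +$859.95 − $1,312.38 → -$6,427.17
  Aug: +$859.95 → -$5,567.22
  Sep: +$859.95 → -$4,707.27
  Oct: +$859.95 → -$3,847.32
  Nov: +$859.95 → -$2,987.37
  Dec: +$859.95 → -$2,127.42
  Jan: +$859.95 − $1,312.38 → -$2,579.85
  Feb: +$859.95 → -$1,719.90
  Mar: +$859.95 → -$859.95
  Apr: +$859.95 → $0.00
Lowest trial balance = -$6,427.17 (Jul)
Initial deposit = cushion − low point = $1,719.90 − (-$6,427.17) = $8,147.07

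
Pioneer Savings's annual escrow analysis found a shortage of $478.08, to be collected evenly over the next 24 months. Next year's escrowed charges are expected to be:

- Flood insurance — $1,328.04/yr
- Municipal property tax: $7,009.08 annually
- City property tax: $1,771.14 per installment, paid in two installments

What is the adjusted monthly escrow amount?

Flood insurance: $1,328.04 annually
Municipal property tax: $7,009.08 annually
City property tax: $1,771.14 × 2 = $3,542.28 annually
Total per year = $11,879.40
Monthly = $11,879.40 / 12 = $989.95
Monthly shortage recovery: $478.08 ÷ 24 = $19.92
Adjusted monthly = $989.95 + $19.92 = $1,009.87

$1,009.87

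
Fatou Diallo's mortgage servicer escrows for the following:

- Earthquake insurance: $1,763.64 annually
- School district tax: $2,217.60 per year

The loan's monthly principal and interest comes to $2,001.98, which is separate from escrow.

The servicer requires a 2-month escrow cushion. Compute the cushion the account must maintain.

Earthquake insurance: $1,763.64
School district tax: $2,217.60
Yearly total = $1,763.64 + $2,217.60 = $3,981.24
Monthly = $3,981.24 ÷ 12 = $331.77
Required cushion = 2 × $331.77 = $663.54

$663.54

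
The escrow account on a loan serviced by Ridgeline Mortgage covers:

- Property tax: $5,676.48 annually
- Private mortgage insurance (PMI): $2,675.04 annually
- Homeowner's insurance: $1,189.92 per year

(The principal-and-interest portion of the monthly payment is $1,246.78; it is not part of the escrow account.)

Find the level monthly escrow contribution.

$795.12

Property tax: $5,676.48
Private mortgage insurance (PMI): $2,675.04
Homeowner's insurance: $1,189.92
Total per year = $9,541.44
Monthly escrow = $9,541.44 / 12 = $795.12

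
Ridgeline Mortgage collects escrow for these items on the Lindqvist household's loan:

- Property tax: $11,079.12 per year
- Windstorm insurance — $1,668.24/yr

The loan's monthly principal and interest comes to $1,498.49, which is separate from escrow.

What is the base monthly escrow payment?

Property tax: $11,079.12 annually
Windstorm insurance: $1,668.24 annually
Combined annual = $12,747.36
Base monthly escrow = $12,747.36 / 12 = $1,062.28

$1,062.28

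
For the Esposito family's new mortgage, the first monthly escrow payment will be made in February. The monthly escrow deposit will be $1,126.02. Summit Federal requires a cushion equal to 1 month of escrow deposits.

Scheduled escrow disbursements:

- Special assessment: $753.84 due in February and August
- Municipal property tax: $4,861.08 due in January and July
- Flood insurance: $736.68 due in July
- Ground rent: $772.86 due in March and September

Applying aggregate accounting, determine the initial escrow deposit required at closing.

$1,494.36

Cushion = 1 × $1,126.02 = $1,126.02
Trial balance (start $0, +$1,126.02 each month, − disbursements):
  Feb: +$1,126.02 − $753.84 → $372.18
  Mar: +$1,126.02 − $772.86 → $725.34
  Apr: +$1,126.02 → $1,851.36
  May: +$1,126.02 → $2,977.38
  Jun: +$1,126.02 → $4,103.40
  Jul: +$1,126.02 − $5,597.76 → -$368.34
  Aug: +$1,126.02 − $753.84 → $3.84
  Sep: +$1,126.02 − $772.86 → $357.00
  Oct: +$1,126.02 → $1,483.02
  Nov: +$1,126.02 → $2,609.04
  Dec: +$1,126.02 → $3,735.06
  Jan: +$1,126.02 − $4,861.08 → $0.00
Lowest trial balance = -$368.34 (Jul)
Initial deposit = cushion − low point = $1,126.02 − (-$368.34) = $1,494.36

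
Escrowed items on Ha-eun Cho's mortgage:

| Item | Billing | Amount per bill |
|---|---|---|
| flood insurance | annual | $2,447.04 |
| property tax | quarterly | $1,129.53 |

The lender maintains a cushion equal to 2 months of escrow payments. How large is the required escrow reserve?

$1,160.86

Flood insurance: $2,447.04/yr
Property tax: $1,129.53 × 4 = $4,518.12/yr
Total annual escrow = $6,965.16
Base monthly escrow = $6,965.16 ÷ 12 = $580.43
Cushion = 2 × $580.43 = $1,160.86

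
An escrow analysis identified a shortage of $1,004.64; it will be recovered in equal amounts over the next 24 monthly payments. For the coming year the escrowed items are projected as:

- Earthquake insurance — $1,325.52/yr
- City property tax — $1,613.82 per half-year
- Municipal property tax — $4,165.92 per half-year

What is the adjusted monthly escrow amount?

$1,115.61

Earthquake insurance: $1,325.52/yr
City property tax: $1,613.82 × 2 = $3,227.64/yr
Municipal property tax: $4,165.92 × 2 = $8,331.84/yr
Combined annual = $1,325.52 + $3,227.64 + $8,331.84 = $12,885.00
Base monthly escrow = $12,885.00 / 12 = $1,073.75
Monthly shortage recovery: $1,004.64 / 24 = $41.86
Adjusted monthly = $1,073.75 + $41.86 = $1,115.61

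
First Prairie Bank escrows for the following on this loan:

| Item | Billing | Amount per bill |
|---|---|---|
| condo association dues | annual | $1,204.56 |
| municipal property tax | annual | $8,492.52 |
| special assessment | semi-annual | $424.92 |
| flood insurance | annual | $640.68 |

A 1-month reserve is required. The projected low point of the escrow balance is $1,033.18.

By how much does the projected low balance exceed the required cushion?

$100.88

Condo association dues = $1,204.56 annually
Municipal property tax = $8,492.52 annually
Special assessment = $424.92 × 2 = $849.84 annually
Flood insurance = $640.68 annually
Total per year = $11,187.60
Per month = $11,187.60 ÷ 12 = $932.30
Required reserve = 1 × $932.30 = $932.30
Excess over cushion: $1,033.18 − $932.30 = $100.88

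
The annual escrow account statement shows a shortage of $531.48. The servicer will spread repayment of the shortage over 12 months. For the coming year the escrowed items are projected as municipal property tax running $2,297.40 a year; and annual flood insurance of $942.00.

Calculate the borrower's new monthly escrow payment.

$314.24

Municipal property tax: $2,297.40 per year
Flood insurance: $942.00 per year
Combined annual = $2,297.40 + $942.00 = $3,239.40
Per month = $3,239.40 ÷ 12 = $269.95
Shortage per month = $531.48 ÷ 12 = $44.29
Adjusted monthly = $269.95 + $44.29 = $314.24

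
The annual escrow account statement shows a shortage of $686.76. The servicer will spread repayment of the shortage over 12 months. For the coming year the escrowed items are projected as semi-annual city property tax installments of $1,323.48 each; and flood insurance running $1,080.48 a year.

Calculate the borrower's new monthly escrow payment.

$367.85

City property tax — $1,323.48 × 2 = $2,646.96 annually
Flood insurance — $1,080.48 annually
Total annual escrow = $2,646.96 + $1,080.48 = $3,727.44
Per month = $3,727.44 / 12 = $310.62
Monthly shortage recovery: $686.76 ÷ 12 = $57.23
Adjusted monthly = $310.62 + $57.23 = $367.85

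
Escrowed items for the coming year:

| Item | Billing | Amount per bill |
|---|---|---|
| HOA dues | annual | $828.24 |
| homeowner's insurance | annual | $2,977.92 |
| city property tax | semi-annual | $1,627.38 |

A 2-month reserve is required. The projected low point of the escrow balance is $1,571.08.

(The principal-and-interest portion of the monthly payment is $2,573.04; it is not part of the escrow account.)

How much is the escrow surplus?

HOA dues = $828.24
Homeowner's insurance = $2,977.92
City property tax = $1,627.38 × 2 = $3,254.76
Combined annual = $828.24 + $2,977.92 + $3,254.76 = $7,060.92
Base monthly escrow = $7,060.92 / 12 = $588.41
Cushion = 2 × $588.41 = $1,176.82
Excess over cushion: $1,571.08 − $1,176.82 = $394.26

$394.26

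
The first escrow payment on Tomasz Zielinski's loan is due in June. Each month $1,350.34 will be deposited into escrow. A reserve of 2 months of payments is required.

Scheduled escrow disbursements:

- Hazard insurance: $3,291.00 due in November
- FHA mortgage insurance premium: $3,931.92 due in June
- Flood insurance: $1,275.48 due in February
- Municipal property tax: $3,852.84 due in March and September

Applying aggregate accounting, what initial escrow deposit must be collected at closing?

$5,674.40

Cushion = 2 × $1,350.34 = $2,700.68
Trial balance (start $0, +$1,350.34 each month, − disbursements):
  Jun: +$1,350.34 − $3,931.92 → -$2,581.58
  Jul: +$1,350.34 → -$1,231.24
  Aug: +$1,350.34 → $119.10
  Sep: +$1,350.34 − $3,852.84 → -$2,383.40
  Oct: +$1,350.34 → -$1,033.06
  Nov: +$1,350.34 − $3,291.00 → -$2,973.72
  Dec: +$1,350.34 → -$1,623.38
  Jan: +$1,350.34 → -$273.04
  Feb: +$1,350.34 − $1,275.48 → -$198.18
  Mar: +$1,350.34 − $3,852.84 → -$2,700.68
  Apr: +$1,350.34 → -$1,350.34
  May: +$1,350.34 → $0.00
Lowest trial balance = -$2,973.72 (Nov)
Initial deposit = cushion − low point = $2,700.68 − (-$2,973.72) = $5,674.40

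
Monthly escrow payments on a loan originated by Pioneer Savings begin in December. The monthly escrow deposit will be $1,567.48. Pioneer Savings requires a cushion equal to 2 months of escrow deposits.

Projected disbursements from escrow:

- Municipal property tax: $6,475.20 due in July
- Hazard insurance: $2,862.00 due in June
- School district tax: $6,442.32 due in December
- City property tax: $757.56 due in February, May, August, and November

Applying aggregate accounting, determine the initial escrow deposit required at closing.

Cushion = 2 × $1,567.48 = $3,134.96
Trial balance (start $0, +$1,567.48 each month, − disbursements):
  Dec: +$1,567.48 − $6,442.32 → -$4,874.84
  Jan: +$1,567.48 → -$3,307.36
  Feb: +$1,567.48 − $757.56 → -$2,497.44
  Mar: +$1,567.48 → -$929.96
  Apr: +$1,567.48 → $637.52
  May: +$1,567.48 − $757.56 → $1,447.44
  Jun: +$1,567.48 − $2,862.00 → $152.92
  Jul: +$1,567.48 − $6,475.20 → -$4,754.80
  Aug: +$1,567.48 − $757.56 → -$3,944.88
  Sep: +$1,567.48 → -$2,377.40
  Oct: +$1,567.48 → -$809.92
  Nov: +$1,567.48 − $757.56 → $0.00
Lowest trial balance = -$4,874.84 (Dec)
Initial deposit = cushion − low point = $3,134.96 − (-$4,874.84) = $8,009.80

$8,009.80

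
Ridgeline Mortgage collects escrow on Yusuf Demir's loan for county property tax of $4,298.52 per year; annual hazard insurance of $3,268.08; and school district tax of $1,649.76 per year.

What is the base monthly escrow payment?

County property tax = $4,298.52/yr
Hazard insurance = $3,268.08/yr
School district tax = $1,649.76/yr
Yearly total = $4,298.52 + $3,268.08 + $1,649.76 = $9,216.36
Monthly escrow = $9,216.36 / 12 = $768.03

$768.03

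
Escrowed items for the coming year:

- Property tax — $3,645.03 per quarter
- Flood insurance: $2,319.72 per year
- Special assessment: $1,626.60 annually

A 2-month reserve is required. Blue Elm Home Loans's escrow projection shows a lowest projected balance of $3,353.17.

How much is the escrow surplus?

Property tax — $3,645.03 × 4 = $14,580.12/yr
Flood insurance — $2,319.72/yr
Special assessment — $1,626.60/yr
Yearly total = $14,580.12 + $2,319.72 + $1,626.60 = $18,526.44
Monthly escrow = $18,526.44 ÷ 12 = $1,543.87
Required cushion = 2 × $1,543.87 = $3,087.74
Surplus = $3,353.17 − $3,087.74 = $265.43

$265.43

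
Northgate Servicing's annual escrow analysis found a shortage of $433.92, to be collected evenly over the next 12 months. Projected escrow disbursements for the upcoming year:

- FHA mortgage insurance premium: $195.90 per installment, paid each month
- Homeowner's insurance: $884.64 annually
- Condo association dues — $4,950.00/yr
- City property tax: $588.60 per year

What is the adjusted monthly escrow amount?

$767.33

FHA mortgage insurance premium: $195.90 × 12 = $2,350.80/yr
Homeowner's insurance: $884.64/yr
Condo association dues: $4,950.00/yr
City property tax: $588.60/yr
Combined annual = $2,350.80 + $884.64 + $4,950.00 + $588.60 = $8,774.04
Per month = $8,774.04 / 12 = $731.17
Shortage spread = $433.92 / 12 = $36.16/mo
Adjusted monthly = $731.17 + $36.16 = $767.33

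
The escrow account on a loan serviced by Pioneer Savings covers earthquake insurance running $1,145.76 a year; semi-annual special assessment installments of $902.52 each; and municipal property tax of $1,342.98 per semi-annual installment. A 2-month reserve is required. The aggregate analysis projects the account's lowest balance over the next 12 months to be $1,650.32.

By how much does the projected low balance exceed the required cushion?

$710.86

Earthquake insurance = $1,145.76/yr
Special assessment = $902.52 × 2 = $1,805.04/yr
Municipal property tax = $1,342.98 × 2 = $2,685.96/yr
Total annual escrow = $1,145.76 + $1,805.04 + $2,685.96 = $5,636.76
Base monthly escrow = $5,636.76 / 12 = $469.73
Required cushion = 2 × $469.73 = $939.46
Excess over cushion: $1,650.32 − $939.46 = $710.86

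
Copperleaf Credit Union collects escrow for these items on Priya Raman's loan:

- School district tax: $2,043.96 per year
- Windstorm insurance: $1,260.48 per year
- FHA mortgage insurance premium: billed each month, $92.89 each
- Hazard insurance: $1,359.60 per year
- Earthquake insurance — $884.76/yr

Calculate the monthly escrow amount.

School district tax — $2,043.96 per year
Windstorm insurance — $1,260.48 per year
FHA mortgage insurance premium — $92.89 × 12 = $1,114.68 per year
Hazard insurance — $1,359.60 per year
Earthquake insurance — $884.76 per year
Total annual escrow = $2,043.96 + $1,260.48 + $1,114.68 + $1,359.60 + $884.76 = $6,663.48
Base monthly escrow = $6,663.48 ÷ 12 = $555.29

$555.29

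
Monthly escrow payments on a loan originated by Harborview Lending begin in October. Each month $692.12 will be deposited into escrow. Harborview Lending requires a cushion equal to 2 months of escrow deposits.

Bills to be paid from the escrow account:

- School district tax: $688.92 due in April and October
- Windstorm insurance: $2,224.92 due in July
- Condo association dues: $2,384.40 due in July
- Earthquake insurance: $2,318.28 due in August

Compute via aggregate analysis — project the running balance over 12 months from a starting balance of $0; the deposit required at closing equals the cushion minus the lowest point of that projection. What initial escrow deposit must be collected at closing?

$2,076.36

Cushion = 2 × $692.12 = $1,384.24
Trial balance (start $0, +$692.12 each month, − disbursements):
  Oct: +$692.12 − $688.92 → $3.20
  Nov: +$692.12 → $695.32
  Dec: +$692.12 → $1,387.44
  Jan: +$692.12 → $2,079.56
  Feb: +$692.12 → $2,771.68
  Mar: +$692.12 → $3,463.80
  Apr: +$692.12 − $688.92 → $3,467.00
  May: +$692.12 → $4,159.12
  Jun: +$692.12 → $4,851.24
  Jul: +$692.12 − $4,609.32 → $934.04
  Aug: +$692.12 − $2,318.28 → -$692.12
  Sep: +$692.12 → $0.00
Lowest trial balance = -$692.12 (Aug)
Initial deposit = cushion − low point = $1,384.24 − (-$692.12) = $2,076.36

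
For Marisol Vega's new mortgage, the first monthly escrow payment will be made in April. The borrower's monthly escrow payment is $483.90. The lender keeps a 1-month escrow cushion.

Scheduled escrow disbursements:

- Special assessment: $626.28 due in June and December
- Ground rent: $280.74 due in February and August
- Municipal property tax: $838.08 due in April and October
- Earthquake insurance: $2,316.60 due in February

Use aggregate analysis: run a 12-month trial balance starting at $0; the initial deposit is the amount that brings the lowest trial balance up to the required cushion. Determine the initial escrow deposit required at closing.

$967.80

Cushion = 1 × $483.90 = $483.90
Trial balance (start $0, +$483.90 each month, − disbursements):
  Apr: +$483.90 − $838.08 → -$354.18
  May: +$483.90 → $129.72
  Jun: +$483.90 − $626.28 → -$12.66
  Jul: +$483.90 → $471.24
  Aug: +$483.90 − $280.74 → $674.40
  Sep: +$483.90 → $1,158.30
  Oct: +$483.90 − $838.08 → $804.12
  Nov: +$483.90 → $1,288.02
  Dec: +$483.90 − $626.28 → $1,145.64
  Jan: +$483.90 → $1,629.54
  Feb: +$483.90 − $2,597.34 → -$483.90
  Mar: +$483.90 → $0.00
Lowest trial balance = -$483.90 (Feb)
Initial deposit = cushion − low point = $483.90 − (-$483.90) = $967.80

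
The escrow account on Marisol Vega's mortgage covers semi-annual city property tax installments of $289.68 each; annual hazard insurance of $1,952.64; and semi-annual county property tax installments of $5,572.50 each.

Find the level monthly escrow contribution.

$1,139.75

City property tax: $289.68 × 2 = $579.36
Hazard insurance: $1,952.64
County property tax: $5,572.50 × 2 = $11,145.00
Annual escrow total = $579.36 + $1,952.64 + $11,145.00 = $13,677.00
Base monthly escrow = $13,677.00 / 12 = $1,139.75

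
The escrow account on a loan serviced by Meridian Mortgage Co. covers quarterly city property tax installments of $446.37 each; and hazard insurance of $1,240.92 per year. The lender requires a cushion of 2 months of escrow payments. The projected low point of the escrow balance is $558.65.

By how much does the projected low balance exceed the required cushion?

$54.25

City property tax: $446.37 × 4 = $1,785.48 per year
Hazard insurance: $1,240.92 per year
Combined annual = $3,026.40
Base monthly escrow = $3,026.40 / 12 = $252.20
Cushion = 2 × $252.20 = $504.40
Surplus = $558.65 − $504.40 = $54.25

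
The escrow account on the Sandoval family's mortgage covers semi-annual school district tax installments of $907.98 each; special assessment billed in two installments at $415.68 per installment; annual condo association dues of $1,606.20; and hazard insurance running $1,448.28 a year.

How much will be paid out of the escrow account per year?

$5,701.80

School district tax — $907.98 × 2 = $1,815.96 annually
Special assessment — $415.68 × 2 = $831.36 annually
Condo association dues — $1,606.20 annually
Hazard insurance — $1,448.28 annually
Total annual escrow = $5,701.80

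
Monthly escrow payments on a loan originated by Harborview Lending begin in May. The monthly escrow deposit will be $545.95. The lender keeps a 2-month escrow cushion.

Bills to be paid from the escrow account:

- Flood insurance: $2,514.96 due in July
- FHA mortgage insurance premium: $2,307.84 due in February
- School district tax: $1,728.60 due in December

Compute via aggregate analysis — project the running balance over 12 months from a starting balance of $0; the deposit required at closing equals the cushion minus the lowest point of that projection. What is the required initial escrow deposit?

$2,183.80

Cushion = 2 × $545.95 = $1,091.90
Trial balance (start $0, +$545.95 each month, − disbursements):
  May: +$545.95 → $545.95
  Jun: +$545.95 → $1,091.90
  Jul: +$545.95 − $2,514.96 → -$877.11
  Aug: +$545.95 → -$331.16
  Sep: +$545.95 → $214.79
  Oct: +$545.95 → $760.74
  Nov: +$545.95 → $1,306.69
  Dec: +$545.95 − $1,728.60 → $124.04
  Jan: +$545.95 → $669.99
  Feb: +$545.95 − $2,307.84 → -$1,091.90
  Mar: +$545.95 → -$545.95
  Apr: +$545.95 → $0.00
Lowest trial balance = -$1,091.90 (Feb)
Initial deposit = cushion − low point = $1,091.90 − (-$1,091.90) = $2,183.80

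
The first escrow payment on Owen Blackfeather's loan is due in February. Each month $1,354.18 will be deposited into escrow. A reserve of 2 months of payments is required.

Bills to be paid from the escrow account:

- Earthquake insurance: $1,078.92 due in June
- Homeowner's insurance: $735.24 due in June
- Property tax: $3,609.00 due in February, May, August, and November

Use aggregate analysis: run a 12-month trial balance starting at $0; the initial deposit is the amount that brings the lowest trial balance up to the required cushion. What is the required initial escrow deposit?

Cushion = 2 × $1,354.18 = $2,708.36
Trial balance (start $0, +$1,354.18 each month, − disbursements):
  Feb: +$1,354.18 − $3,609.00 → -$2,254.82
  Mar: +$1,354.18 → -$900.64
  Apr: +$1,354.18 → $453.54
  May: +$1,354.18 − $3,609.00 → -$1,801.28
  Jun: +$1,354.18 − $1,814.16 → -$2,261.26
  Jul: +$1,354.18 → -$907.08
  Aug: +$1,354.18 − $3,609.00 → -$3,161.90
  Sep: +$1,354.18 → -$1,807.72
  Oct: +$1,354.18 → -$453.54
  Nov: +$1,354.18 − $3,609.00 → -$2,708.36
  Dec: +$1,354.18 → -$1,354.18
  Jan: +$1,354.18 → $0.00
Lowest trial balance = -$3,161.90 (Aug)
Initial deposit = cushion − low point = $2,708.36 − (-$3,161.90) = $5,870.26

$5,870.26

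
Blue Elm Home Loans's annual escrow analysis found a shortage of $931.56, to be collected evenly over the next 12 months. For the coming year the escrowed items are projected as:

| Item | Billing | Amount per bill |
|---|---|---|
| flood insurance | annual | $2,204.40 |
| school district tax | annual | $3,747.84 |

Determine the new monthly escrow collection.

Flood insurance: $2,204.40
School district tax: $3,747.84
Combined annual = $5,952.24
Monthly escrow = $5,952.24 ÷ 12 = $496.02
Shortage spread = $931.56 ÷ 12 = $77.63/mo
Adjusted monthly = $496.02 + $77.63 = $573.65

$573.65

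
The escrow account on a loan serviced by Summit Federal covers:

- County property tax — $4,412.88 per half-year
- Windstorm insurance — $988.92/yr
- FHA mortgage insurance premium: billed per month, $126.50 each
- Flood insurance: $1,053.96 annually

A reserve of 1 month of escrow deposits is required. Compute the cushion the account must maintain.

$1,032.22

County property tax = $4,412.88 × 2 = $8,825.76 per year
Windstorm insurance = $988.92 per year
FHA mortgage insurance premium = $126.50 × 12 = $1,518.00 per year
Flood insurance = $1,053.96 per year
Yearly total = $8,825.76 + $988.92 + $1,518.00 + $1,053.96 = $12,386.64
Base monthly escrow = $12,386.64 ÷ 12 = $1,032.22
Required cushion = 1 × $1,032.22 = $1,032.22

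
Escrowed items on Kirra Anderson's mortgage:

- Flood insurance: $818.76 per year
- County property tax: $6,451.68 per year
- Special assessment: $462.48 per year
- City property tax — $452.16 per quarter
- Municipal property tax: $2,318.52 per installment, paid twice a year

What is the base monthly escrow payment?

Flood insurance: $818.76
County property tax: $6,451.68
Special assessment: $462.48
City property tax: $452.16 × 4 = $1,808.64
Municipal property tax: $2,318.52 × 2 = $4,637.04
Combined annual = $14,178.60
Monthly = $14,178.60 / 12 = $1,181.55

$1,181.55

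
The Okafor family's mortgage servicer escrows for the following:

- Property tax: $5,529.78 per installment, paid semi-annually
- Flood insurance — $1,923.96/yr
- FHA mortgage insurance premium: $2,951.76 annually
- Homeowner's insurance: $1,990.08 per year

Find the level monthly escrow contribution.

Property tax — $5,529.78 × 2 = $11,059.56 per year
Flood insurance — $1,923.96 per year
FHA mortgage insurance premium — $2,951.76 per year
Homeowner's insurance — $1,990.08 per year
Annual escrow total = $17,925.36
Per month = $17,925.36 / 12 = $1,493.78

$1,493.78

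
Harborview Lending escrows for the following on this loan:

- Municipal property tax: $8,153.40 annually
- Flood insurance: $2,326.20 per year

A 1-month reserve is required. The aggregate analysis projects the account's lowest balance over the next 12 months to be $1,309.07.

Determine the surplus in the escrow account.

$435.77

Municipal property tax = $8,153.40 per year
Flood insurance = $2,326.20 per year
Total per year = $8,153.40 + $2,326.20 = $10,479.60
Monthly = $10,479.60 / 12 = $873.30
Required cushion = 1 × $873.30 = $873.30
Excess over cushion: $1,309.07 − $873.30 = $435.77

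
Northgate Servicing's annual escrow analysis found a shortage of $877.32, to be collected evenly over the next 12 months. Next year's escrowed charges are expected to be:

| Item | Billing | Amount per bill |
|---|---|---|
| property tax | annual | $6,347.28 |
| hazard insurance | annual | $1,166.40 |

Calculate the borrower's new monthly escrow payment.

Property tax = $6,347.28 per year
Hazard insurance = $1,166.40 per year
Total per year = $6,347.28 + $1,166.40 = $7,513.68
Base monthly escrow = $7,513.68 ÷ 12 = $626.14
Monthly shortage recovery: $877.32 ÷ 12 = $73.11
New monthly escrow = $626.14 + $73.11 = $699.25

$699.25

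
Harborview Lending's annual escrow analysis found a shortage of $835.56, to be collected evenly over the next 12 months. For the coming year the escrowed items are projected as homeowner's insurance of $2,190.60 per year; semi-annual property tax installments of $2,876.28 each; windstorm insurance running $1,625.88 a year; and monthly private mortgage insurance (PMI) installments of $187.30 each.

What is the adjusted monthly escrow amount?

$1,054.35

Homeowner's insurance = $2,190.60
Property tax = $2,876.28 × 2 = $5,752.56
Windstorm insurance = $1,625.88
Private mortgage insurance (PMI) = $187.30 × 12 = $2,247.60
Annual escrow total = $2,190.60 + $5,752.56 + $1,625.88 + $2,247.60 = $11,816.64
Base monthly escrow = $11,816.64 ÷ 12 = $984.72
Shortage spread = $835.56 ÷ 12 = $69.63/mo
New monthly escrow = $984.72 + $69.63 = $1,054.35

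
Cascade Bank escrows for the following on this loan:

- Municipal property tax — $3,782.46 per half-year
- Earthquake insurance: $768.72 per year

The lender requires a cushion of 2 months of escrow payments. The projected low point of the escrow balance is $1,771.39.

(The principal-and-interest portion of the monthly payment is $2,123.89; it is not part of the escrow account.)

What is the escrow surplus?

Municipal property tax: $3,782.46 × 2 = $7,564.92 per year
Earthquake insurance: $768.72 per year
Combined annual = $7,564.92 + $768.72 = $8,333.64
Monthly escrow = $8,333.64 / 12 = $694.47
Cushion = 2 × $694.47 = $1,388.94
Surplus = $1,771.39 − $1,388.94 = $382.45

$382.45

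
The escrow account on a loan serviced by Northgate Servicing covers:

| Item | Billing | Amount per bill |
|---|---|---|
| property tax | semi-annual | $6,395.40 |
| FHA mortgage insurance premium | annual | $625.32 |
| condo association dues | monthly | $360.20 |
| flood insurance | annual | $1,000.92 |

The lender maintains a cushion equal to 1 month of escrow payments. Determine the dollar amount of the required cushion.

Property tax = $6,395.40 × 2 = $12,790.80 per year
FHA mortgage insurance premium = $625.32 per year
Condo association dues = $360.20 × 12 = $4,322.40 per year
Flood insurance = $1,000.92 per year
Yearly total = $12,790.80 + $625.32 + $4,322.40 + $1,000.92 = $18,739.44
Monthly = $18,739.44 / 12 = $1,561.62
Cushion = 1 × $1,561.62 = $1,561.62

$1,561.62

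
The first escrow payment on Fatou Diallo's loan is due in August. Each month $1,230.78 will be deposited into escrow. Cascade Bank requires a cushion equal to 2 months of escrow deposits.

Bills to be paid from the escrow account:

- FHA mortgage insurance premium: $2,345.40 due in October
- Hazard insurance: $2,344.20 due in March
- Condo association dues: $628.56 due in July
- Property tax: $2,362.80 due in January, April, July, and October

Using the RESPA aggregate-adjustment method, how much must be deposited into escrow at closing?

$3,477.42

Cushion = 2 × $1,230.78 = $2,461.56
Trial balance (start $0, +$1,230.78 each month, − disbursements):
  Aug: +$1,230.78 → $1,230.78
  Sep: +$1,230.78 → $2,461.56
  Oct: +$1,230.78 − $4,708.20 → -$1,015.86
  Nov: +$1,230.78 → $214.92
  Dec: +$1,230.78 → $1,445.70
  Jan: +$1,230.78 − $2,362.80 → $313.68
  Feb: +$1,230.78 → $1,544.46
  Mar: +$1,230.78 − $2,344.20 → $431.04
  Apr: +$1,230.78 − $2,362.80 → -$700.98
  May: +$1,230.78 → $529.80
  Jun: +$1,230.78 → $1,760.58
  Jul: +$1,230.78 − $2,991.36 → $0.00
Lowest trial balance = -$1,015.86 (Oct)
Initial deposit = cushion − low point = $2,461.56 − (-$1,015.86) = $3,477.42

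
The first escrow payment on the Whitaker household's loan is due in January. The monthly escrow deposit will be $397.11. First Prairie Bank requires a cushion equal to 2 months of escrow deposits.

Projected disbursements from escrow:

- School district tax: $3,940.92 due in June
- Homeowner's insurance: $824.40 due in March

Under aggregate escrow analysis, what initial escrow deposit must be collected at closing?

Cushion = 2 × $397.11 = $794.22
Trial balance (start $0, +$397.11 each month, − disbursements):
  Jan: +$397.11 → $397.11
  Feb: +$397.11 → $794.22
  Mar: +$397.11 − $824.40 → $366.93
  Apr: +$397.11 → $764.04
  May: +$397.11 → $1,161.15
  Jun: +$397.11 − $3,940.92 → -$2,382.66
  Jul: +$397.11 → -$1,985.55
  Aug: +$397.11 → -$1,588.44
  Sep: +$397.11 → -$1,191.33
  Oct: +$397.11 → -$794.22
  Nov: +$397.11 → -$397.11
  Dec: +$397.11 → $0.00
Lowest trial balance = -$2,382.66 (Jun)
Initial deposit = cushion − low point = $794.22 − (-$2,382.66) = $3,176.88

$3,176.88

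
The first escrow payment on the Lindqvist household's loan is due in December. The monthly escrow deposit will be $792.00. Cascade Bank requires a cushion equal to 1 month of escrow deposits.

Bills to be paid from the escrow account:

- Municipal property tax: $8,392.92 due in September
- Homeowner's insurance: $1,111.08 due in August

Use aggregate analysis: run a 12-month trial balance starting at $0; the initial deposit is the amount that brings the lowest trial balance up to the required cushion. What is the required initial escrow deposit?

$2,376.00

Cushion = 1 × $792.00 = $792.00
Trial balance (start $0, +$792.00 each month, − disbursements):
  Dec: +$792.00 → $792.00
  Jan: +$792.00 → $1,584.00
  Feb: +$792.00 → $2,376.00
  Mar: +$792.00 → $3,168.00
  Apr: +$792.00 → $3,960.00
  May: +$792.00 → $4,752.00
  Jun: +$792.00 → $5,544.00
  Jul: +$792.00 → $6,336.00
  Aug: +$792.00 − $1,111.08 → $6,016.92
  Sep: +$792.00 − $8,392.92 → -$1,584.00
  Oct: +$792.00 → -$792.00
  Nov: +$792.00 → $0.00
Lowest trial balance = -$1,584.00 (Sep)
Initial deposit = cushion − low point = $792.00 − (-$1,584.00) = $2,376.00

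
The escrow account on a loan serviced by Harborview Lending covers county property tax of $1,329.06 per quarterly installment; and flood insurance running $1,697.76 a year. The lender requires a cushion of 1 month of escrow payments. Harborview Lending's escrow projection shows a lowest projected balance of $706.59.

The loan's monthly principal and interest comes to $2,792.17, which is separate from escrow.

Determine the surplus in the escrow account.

County property tax — $1,329.06 × 4 = $5,316.24 annually
Flood insurance — $1,697.76 annually
Combined annual = $5,316.24 + $1,697.76 = $7,014.00
Monthly = $7,014.00 ÷ 12 = $584.50
Cushion = 1 × $584.50 = $584.50
Excess over cushion: $706.59 − $584.50 = $122.09

$122.09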